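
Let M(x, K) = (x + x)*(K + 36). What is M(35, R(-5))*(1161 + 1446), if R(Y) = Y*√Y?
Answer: 6569640 - 912450*I*√5 ≈ 6.5696e+6 - 2.0403e+6*I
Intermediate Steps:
R(Y) = Y^(3/2)
M(x, K) = 2*x*(36 + K) (M(x, K) = (2*x)*(36 + K) = 2*x*(36 + K))
M(35, R(-5))*(1161 + 1446) = (2*35*(36 + (-5)^(3/2)))*(1161 + 1446) = (2*35*(36 - 5*I*√5))*2607 = (2520 - 350*I*√5)*2607 = 6569640 - 912450*I*√5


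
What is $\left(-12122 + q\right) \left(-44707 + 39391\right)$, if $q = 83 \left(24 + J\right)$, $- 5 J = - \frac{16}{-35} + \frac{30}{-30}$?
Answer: $\frac{9415555668}{175} \approx 5.3803 \cdot 10^{7}$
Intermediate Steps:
$J = \frac{19}{175}$ ($J = - \frac{- \frac{16}{-35} + \frac{30}{-30}}{5} = - \frac{\left(-16\right) \left(- \frac{1}{35}\right) + 30 \left(- \frac{1}{30}\right)}{5} = - \frac{\frac{16}{35} - 1}{5} = \left(- \frac{1}{5}\right) \left(- \frac{19}{35}\right) = \frac{19}{175} \approx 0.10857$)
$q = \frac{350177}{175}$ ($q = 83 \left(24 + \frac{19}{175}\right) = 83 \cdot \frac{4219}{175} = \frac{350177}{175} \approx 2001.0$)
$\left(-12122 + q\right) \left(-44707 + 39391\right) = \left(-12122 + \frac{350177}{175}\right) \left(-44707 + 39391\right) = \left(- \frac{1771173}{175}\right) \left(-5316\right) = \frac{9415555668}{175}$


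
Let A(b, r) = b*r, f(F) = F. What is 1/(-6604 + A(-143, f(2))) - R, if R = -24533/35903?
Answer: 168996467/247371670 ≈ 0.68317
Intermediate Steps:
R = -24533/35903 (R = -24533*1/35903 = -24533/35903 ≈ -0.68331)
1/(-6604 + A(-143, f(2))) - R = 1/(-6604 - 143*2) - 1*(-24533/35903) = 1/(-6604 - 286) + 24533/35903 = 1/(-6890) + 24533/35903 = -1/6890 + 24533/35903 = 168996467/247371670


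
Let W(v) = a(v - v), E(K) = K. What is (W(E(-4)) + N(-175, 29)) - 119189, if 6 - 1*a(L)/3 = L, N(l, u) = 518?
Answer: -118653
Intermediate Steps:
a(L) = 18 - 3*L
W(v) = 18 (W(v) = 18 - 3*(v - v) = 18 - 3*0 = 18 + 0 = 18)
(W(E(-4)) + N(-175, 29)) - 119189 = (18 + 518) - 119189 = 536 - 119189 = -118653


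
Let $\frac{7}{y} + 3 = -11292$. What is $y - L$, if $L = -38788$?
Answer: $\frac{438110453}{11295} \approx 38788.0$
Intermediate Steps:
$y = - \frac{7}{11295}$ ($y = \frac{7}{-3 - 11292} = \frac{7}{-11295} = 7 \left(- \frac{1}{11295}\right) = - \frac{7}{11295} \approx -0.00061974$)
$y - L = - \frac{7}{11295} - -38788 = - \frac{7}{11295} + 38788 = \frac{438110453}{11295}$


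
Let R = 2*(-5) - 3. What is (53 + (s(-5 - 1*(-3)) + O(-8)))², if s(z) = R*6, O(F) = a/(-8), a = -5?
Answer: 38025/64 ≈ 594.14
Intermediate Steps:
R = -13 (R = -10 - 3 = -13)
O(F) = 5/8 (O(F) = -5/(-8) = -5*(-⅛) = 5/8)
s(z) = -78 (s(z) = -13*6 = -78)
(53 + (s(-5 - 1*(-3)) + O(-8)))² = (53 + (-78 + 5/8))² = (53 - 619/8)² = (-195/8)² = 38025/64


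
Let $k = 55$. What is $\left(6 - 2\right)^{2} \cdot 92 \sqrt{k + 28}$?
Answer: $1472 \sqrt{83} \approx 13411.0$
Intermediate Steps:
$\left(6 - 2\right)^{2} \cdot 92 \sqrt{k + 28} = \left(6 - 2\right)^{2} \cdot 92 \sqrt{55 + 28} = 4^{2} \cdot 92 \sqrt{83} = 16 \cdot 92 \sqrt{83} = 1472 \sqrt{83}$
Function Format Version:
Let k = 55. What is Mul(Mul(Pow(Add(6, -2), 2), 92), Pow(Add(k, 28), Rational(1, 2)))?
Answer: Mul(1472, Pow(83, Rational(1, 2))) ≈ 13411.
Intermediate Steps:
Mul(Mul(Pow(Add(6, -2), 2), 92), Pow(Add(k, 28), Rational(1, 2))) = Mul(Mul(Pow(Add(6, -2), 2), 92), Pow(Add(55, 28), Rational(1, 2))) = Mul(Mul(Pow(4, 2), 92), Pow(83, Rational(1, 2))) = Mul(Mul(16, 92), Pow(83, Rational(1, 2))) = Mul(1472, Pow(83, Rational(1, 2)))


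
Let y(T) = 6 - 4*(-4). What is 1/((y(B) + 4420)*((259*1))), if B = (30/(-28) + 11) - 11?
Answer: 1/1150478 ≈ 8.6920e-7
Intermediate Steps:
B = -15/14 (B = (30*(-1/28) + 11) - 11 = (-15/14 + 11) - 11 = 139/14 - 11 = -15/14 ≈ -1.0714)
y(T) = 22 (y(T) = 6 + 16 = 22)
1/((y(B) + 4420)*((259*1))) = 1/((22 + 4420)*((259*1))) = 1/(4442*259) = (1/4442)*(1/259) = 1/1150478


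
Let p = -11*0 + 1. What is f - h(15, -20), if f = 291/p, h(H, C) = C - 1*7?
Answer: 318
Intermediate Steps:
p = 1 (p = 0 + 1 = 1)
h(H, C) = -7 + C (h(H, C) = C - 7 = -7 + C)
f = 291 (f = 291/1 = 291*1 = 291)
f - h(15, -20) = 291 - (-7 - 20) = 291 - 1*(-27) = 291 + 27 = 318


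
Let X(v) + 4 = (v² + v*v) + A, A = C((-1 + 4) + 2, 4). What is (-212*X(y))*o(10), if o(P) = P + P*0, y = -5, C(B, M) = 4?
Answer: -106000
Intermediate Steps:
A = 4
o(P) = P (o(P) = P + 0 = P)
X(v) = 2*v² (X(v) = -4 + ((v² + v*v) + 4) = -4 + ((v² + v²) + 4) = -4 + (2*v² + 4) = -4 + (4 + 2*v²) = 2*v²)
(-212*X(y))*o(10) = -424*(-5)²*10 = -424*25*10 = -212*50*10 = -10600*10 = -106000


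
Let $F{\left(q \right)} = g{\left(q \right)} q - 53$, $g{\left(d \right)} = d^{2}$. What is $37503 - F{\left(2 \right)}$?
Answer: $37548$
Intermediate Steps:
$F{\left(q \right)} = -53 + q^{3}$ ($F{\left(q \right)} = q^{2} q - 53 = q^{3} - 53 = -53 + q^{3}$)
$37503 - F{\left(2 \right)} = 37503 - \left(-53 + 2^{3}\right) = 37503 - \left(-53 + 8\right) = 37503 - -45 = 37503 + 45 = 37548$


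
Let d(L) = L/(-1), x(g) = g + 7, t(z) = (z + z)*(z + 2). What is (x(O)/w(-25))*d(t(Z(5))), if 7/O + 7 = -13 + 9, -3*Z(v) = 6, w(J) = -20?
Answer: 0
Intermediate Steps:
Z(v) = -2 (Z(v) = -⅓*6 = -2)
O = -7/11 (O = 7/(-7 + (-13 + 9)) = 7/(-7 - 4) = 7/(-11) = 7*(-1/11) = -7/11 ≈ -0.63636)
t(z) = 2*z*(2 + z) (t(z) = (2*z)*(2 + z) = 2*z*(2 + z))
x(g) = 7 + g
d(L) = -L (d(L) = L*(-1) = -L)
(x(O)/w(-25))*d(t(Z(5))) = ((7 - 7/11)/(-20))*(-2*(-2)*(2 - 2)) = ((70/11)*(-1/20))*(-2*(-2)*0) = -(-7)*0/22 = -7/22*0 = 0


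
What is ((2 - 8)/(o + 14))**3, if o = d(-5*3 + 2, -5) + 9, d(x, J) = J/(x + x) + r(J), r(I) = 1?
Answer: -3796416/248858189 ≈ -0.015255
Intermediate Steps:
d(x, J) = 1 + J/(2*x) (d(x, J) = J/(x + x) + 1 = J/((2*x)) + 1 = (1/(2*x))*J + 1 = J/(2*x) + 1 = 1 + J/(2*x))
o = 265/26 (o = ((-5*3 + 2) + (1/2)*(-5))/(-5*3 + 2) + 9 = ((-15 + 2) - 5/2)/(-15 + 2) + 9 = (-13 - 5/2)/(-13) + 9 = -1/13*(-31/2) + 9 = 31/26 + 9 = 265/26 ≈ 10.192)
((2 - 8)/(o + 14))**3 = ((2 - 8)/(265/26 + 14))**3 = (-6/629/26)**3 = (-6*26/629)**3 = (-156/629)**3 = -3796416/248858189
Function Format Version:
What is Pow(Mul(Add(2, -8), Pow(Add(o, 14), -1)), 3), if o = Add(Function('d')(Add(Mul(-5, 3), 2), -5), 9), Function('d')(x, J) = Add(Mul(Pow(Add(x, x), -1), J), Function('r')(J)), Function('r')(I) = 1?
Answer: Rational(-3796416, 248858189) ≈ -0.015255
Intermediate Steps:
Function('d')(x, J) = Add(1, Mul(Rational(1, 2), J, Pow(x, -1))) (Function('d')(x, J) = Add(Mul(Pow(Add(x, x), -1), J), 1) = Add(Mul(Pow(Mul(2, x), -1), J), 1) = Add(Mul(Mul(Rational(1, 2), Pow(x, -1)), J), 1) = Add(Mul(Rational(1, 2), J, Pow(x, -1)), 1) = Add(1, Mul(Rational(1, 2), J, Pow(x, -1))))
o = Rational(265, 26) (o = Add(Mul(Pow(Add(Mul(-5, 3), 2), -1), Add(Add(Mul(-5, 3), 2), Mul(Rational(1, 2), -5))), 9) = Add(Mul(Pow(Add(-15, 2), -1), Add(Add(-15, 2), Rational(-5, 2))), 9) = Add(Mul(Pow(-13, -1), Add(-13, Rational(-5, 2))), 9) = Add(Mul(Rational(-1, 13), Rational(-31, 2)), 9) = Add(Rational(31, 26), 9) = Rational(265, 26) ≈ 10.192)
Pow(Mul(Add(2, -8), Pow(Add(o, 14), -1)), 3) = Pow(Mul(Add(2, -8), Pow(Add(Rational(265, 26), 14), -1)), 3) = Pow(Mul(-6, Pow(Rational(629, 26), -1)), 3) = Pow(Mul(-6, Rational(26, 629)), 3) = Pow(Rational(-156, 629), 3) = Rational(-3796416, 248858189)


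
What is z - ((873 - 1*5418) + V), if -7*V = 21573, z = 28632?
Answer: 253812/7 ≈ 36259.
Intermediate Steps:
V = -21573/7 (V = -1/7*21573 = -21573/7 ≈ -3081.9)
z - ((873 - 1*5418) + V) = 28632 - ((873 - 1*5418) - 21573/7) = 28632 - ((873 - 5418) - 21573/7) = 28632 - (-4545 - 21573/7) = 28632 - 1*(-53388/7) = 28632 + 53388/7 = 253812/7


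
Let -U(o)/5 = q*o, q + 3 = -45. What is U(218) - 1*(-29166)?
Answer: 81486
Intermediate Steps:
q = -48 (q = -3 - 45 = -48)
U(o) = 240*o (U(o) = -(-240)*o = 240*o)
U(218) - 1*(-29166) = 240*218 - 1*(-29166) = 52320 + 29166 = 81486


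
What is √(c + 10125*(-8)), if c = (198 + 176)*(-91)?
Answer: I*√115034 ≈ 339.17*I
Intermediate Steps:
c = -34034 (c = 374*(-91) = -34034)
√(c + 10125*(-8)) = √(-34034 + 10125*(-8)) = √(-34034 - 81000) = √(-115034) = I*√115034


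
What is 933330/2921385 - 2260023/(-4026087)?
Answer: 230223668257/261372226011 ≈ 0.88083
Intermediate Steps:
933330/2921385 - 2260023/(-4026087) = 933330*(1/2921385) - 2260023*(-1/4026087) = 62222/194759 + 753341/1342029 = 230223668257/261372226011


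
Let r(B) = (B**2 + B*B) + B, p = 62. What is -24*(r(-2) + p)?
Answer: -1632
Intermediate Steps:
r(B) = B + 2*B**2 (r(B) = (B**2 + B**2) + B = 2*B**2 + B = B + 2*B**2)
-24*(r(-2) + p) = -24*(-2*(1 + 2*(-2)) + 62) = -24*(-2*(1 - 4) + 62) = -24*(-2*(-3) + 62) = -24*(6 + 62) = -24*68 = -1632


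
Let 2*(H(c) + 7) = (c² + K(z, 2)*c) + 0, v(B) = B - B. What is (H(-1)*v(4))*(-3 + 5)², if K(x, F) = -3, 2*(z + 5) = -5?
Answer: 0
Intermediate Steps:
z = -15/2 (z = -5 + (½)*(-5) = -5 - 5/2 = -15/2 ≈ -7.5000)
v(B) = 0
H(c) = -7 + c²/2 - 3*c/2 (H(c) = -7 + ((c² - 3*c) + 0)/2 = -7 + (c² - 3*c)/2 = -7 + (c²/2 - 3*c/2) = -7 + c²/2 - 3*c/2)
(H(-1)*v(4))*(-3 + 5)² = ((-7 + (½)*(-1)² - 3/2*(-1))*0)*(-3 + 5)² = ((-7 + (½)*1 + 3/2)*0)*2² = ((-7 + ½ + 3/2)*0)*4 = -5*0*4 = 0*4 = 0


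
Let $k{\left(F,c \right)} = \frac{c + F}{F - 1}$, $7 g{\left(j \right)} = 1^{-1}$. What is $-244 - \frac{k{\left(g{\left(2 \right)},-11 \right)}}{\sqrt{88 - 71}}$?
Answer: $-244 - \frac{38 \sqrt{17}}{51} \approx -247.07$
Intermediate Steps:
$g{\left(j \right)} = \frac{1}{7}$ ($g{\left(j \right)} = \frac{1}{7 \cdot 1} = \frac{1}{7} \cdot 1 = \frac{1}{7}$)
$k{\left(F,c \right)} = \frac{F + c}{-1 + F}$
$-244 - \frac{k{\left(g{\left(2 \right)},-11 \right)}}{\sqrt{88 - 71}} = -244 - \frac{\frac{1}{-1 + \frac{1}{7}} \left(\frac{1}{7} - 11\right)}{\sqrt{88 - 71}} = -244 - \frac{\frac{1}{- \frac{6}{7}} \left(- \frac{76}{7}\right)}{\sqrt{17}} = -244 - \left(- \frac{7}{6}\right) \left(- \frac{76}{7}\right) \frac{\sqrt{17}}{17} = -244 - \frac{38 \frac{\sqrt{17}}{17}}{3} = -244 - \frac{38 \sqrt{17}}{51}$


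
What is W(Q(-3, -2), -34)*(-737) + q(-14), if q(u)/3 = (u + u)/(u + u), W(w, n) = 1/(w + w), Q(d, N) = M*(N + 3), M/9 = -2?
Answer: 845/36 ≈ 23.472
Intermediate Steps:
M = -18 (M = 9*(-2) = -18)
Q(d, N) = -54 - 18*N (Q(d, N) = -18*(N + 3) = -18*(3 + N) = -54 - 18*N)
W(w, n) = 1/(2*w)
q(u) = 3 (q(u) = 3*((u + u)/(u + u)) = 3*((2*u)/((2*u))) = 3*((2*u)*(1/(2*u))) = 3*1 = 3)
W(Q(-3, -2), -34)*(-737) + q(-14) = (1/(2*(-54 - 18*(-2))))*(-737) + 3 = (1/(2*(-54 + 36)))*(-737) + 3 = ((1/2)/(-18))*(-737) + 3 = ((1/2)*(-1/18))*(-737) + 3 = -1/36*(-737) + 3 = 737/36 + 3 = 845/36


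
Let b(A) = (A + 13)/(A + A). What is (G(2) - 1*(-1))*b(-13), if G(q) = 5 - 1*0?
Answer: 0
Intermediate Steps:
G(q) = 5 (G(q) = 5 + 0 = 5)
b(A) = (13 + A)/(2*A) (b(A) = (13 + A)/((2*A)) = (13 + A)*(1/(2*A)) = (13 + A)/(2*A))
(G(2) - 1*(-1))*b(-13) = (5 - 1*(-1))*((1/2)*(13 - 13)/(-13)) = (5 + 1)*((1/2)*(-1/13)*0) = 6*0 = 0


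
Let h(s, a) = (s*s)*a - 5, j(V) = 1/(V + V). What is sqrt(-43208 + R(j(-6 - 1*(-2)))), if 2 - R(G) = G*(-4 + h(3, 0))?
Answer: I*sqrt(691314)/4 ≈ 207.86*I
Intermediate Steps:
j(V) = 1/(2*V)
h(s, a) = -5 + a*s**2 (h(s, a) = s**2*a - 5 = a*s**2 - 5 = -5 + a*s**2)
R(G) = 2 + 9*G (R(G) = 2 - G*(-4 + (-5 + 0*3**2)) = 2 - G*(-4 + (-5 + 0*9)) = 2 - G*(-4 + (-5 + 0)) = 2 - G*(-4 - 5) = 2 - G*(-9) = 2 - (-9)*G = 2 + 9*G)
sqrt(-43208 + R(j(-6 - 1*(-2)))) = sqrt(-43208 + (2 + 9*(1/(2*(-6 - 1*(-2)))))) = sqrt(-43208 + (2 + 9*(1/(2*(-6 + 2))))) = sqrt(-43208 + (2 + 9*((1/2)/(-4)))) = sqrt(-43208 + (2 + 9*((1/2)*(-1/4)))) = sqrt(-43208 + (2 + 9*(-1/8))) = sqrt(-43208 + (2 - 9/8)) = sqrt(-43208 + 7/8) = sqrt(-345657/8) = I*sqrt(691314)/4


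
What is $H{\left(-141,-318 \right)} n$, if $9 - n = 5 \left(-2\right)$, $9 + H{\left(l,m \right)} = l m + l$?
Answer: $849072$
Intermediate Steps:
$H{\left(l,m \right)} = -9 + l + l m$ ($H{\left(l,m \right)} = -9 + \left(l m + l\right) = -9 + \left(l + l m\right) = -9 + l + l m$)
$n = 19$ ($n = 9 - 5 \left(-2\right) = 9 - -10 = 9 + 10 = 19$)
$H{\left(-141,-318 \right)} n = \left(-9 - 141 - -44838\right) 19 = \left(-9 - 141 + 44838\right) 19 = 44688 \cdot 19 = 849072$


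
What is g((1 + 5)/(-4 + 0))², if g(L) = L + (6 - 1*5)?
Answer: ¼ ≈ 0.25000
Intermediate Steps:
g(L) = 1 + L (g(L) = L + (6 - 5) = L + 1 = 1 + L)
g((1 + 5)/(-4 + 0))² = (1 + (1 + 5)/(-4 + 0))² = (1 + 6/(-4))² = (1 + 6*(-¼))² = (1 - 3/2)² = (-½)² = ¼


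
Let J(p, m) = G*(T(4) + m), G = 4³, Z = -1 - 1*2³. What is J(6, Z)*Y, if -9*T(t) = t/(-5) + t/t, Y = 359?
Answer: -9328256/45 ≈ -2.0729e+5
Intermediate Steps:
T(t) = -⅑ + t/45 (T(t) = -(t/(-5) + t/t)/9 = -(t*(-⅕) + 1)/9 = -(-t/5 + 1)/9 = -(1 - t/5)/9 = -⅑ + t/45)
Z = -9 (Z = -1 - 1*8 = -1 - 8 = -9)
G = 64
J(p, m) = -64/45 + 64*m (J(p, m) = 64*((-⅑ + (1/45)*4) + m) = 64*((-⅑ + 4/45) + m) = 64*(-1/45 + m) = -64/45 + 64*m)
J(6, Z)*Y = (-64/45 + 64*(-9))*359 = (-64/45 - 576)*359 = -25984/45*359 = -9328256/45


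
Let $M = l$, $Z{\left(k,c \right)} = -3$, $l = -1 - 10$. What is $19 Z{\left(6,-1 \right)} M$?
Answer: $627$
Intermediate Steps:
$l = -11$ ($l = -1 - 10 = -11$)
$M = -11$
$19 Z{\left(6,-1 \right)} M = 19 \left(-3\right) \left(-11\right) = \left(-57\right) \left(-11\right) = 627$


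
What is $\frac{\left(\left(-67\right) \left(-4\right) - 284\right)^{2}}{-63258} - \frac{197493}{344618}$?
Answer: $- \frac{6290617201}{10899922722} \approx -0.57712$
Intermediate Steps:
$\frac{\left(\left(-67\right) \left(-4\right) - 284\right)^{2}}{-63258} - \frac{197493}{344618} = \left(268 - 284\right)^{2} \left(- \frac{1}{63258}\right) - \frac{197493}{344618} = \left(-16\right)^{2} \left(- \frac{1}{63258}\right) - \frac{197493}{344618} = 256 \left(- \frac{1}{63258}\right) - \frac{197493}{344618} = - \frac{128}{31629} - \frac{197493}{344618} = - \frac{6290617201}{10899922722}$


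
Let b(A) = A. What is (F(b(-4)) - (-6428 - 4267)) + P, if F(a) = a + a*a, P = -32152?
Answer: -21445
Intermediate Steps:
F(a) = a + a**2
(F(b(-4)) - (-6428 - 4267)) + P = (-4*(1 - 4) - (-6428 - 4267)) - 32152 = (-4*(-3) - 1*(-10695)) - 32152 = (12 + 10695) - 32152 = 10707 - 32152 = -21445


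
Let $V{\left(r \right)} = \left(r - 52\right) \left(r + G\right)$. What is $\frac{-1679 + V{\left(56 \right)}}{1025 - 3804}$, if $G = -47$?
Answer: $\frac{1643}{2779} \approx 0.59122$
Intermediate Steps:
$V{\left(r \right)} = \left(-52 + r\right) \left(-47 + r\right)$ ($V{\left(r \right)} = \left(r - 52\right) \left(r - 47\right) = \left(r - 52\right) \left(-47 + r\right) = \left(-52 + r\right) \left(-47 + r\right)$)
$\frac{-1679 + V{\left(56 \right)}}{1025 - 3804} = \frac{-1679 + \left(2444 + 56^{2} - 5544\right)}{1025 - 3804} = \frac{-1679 + \left(2444 + 3136 - 5544\right)}{-2779} = \left(-1679 + 36\right) \left(- \frac{1}{2779}\right) = \left(-1643\right) \left(- \frac{1}{2779}\right) = \frac{1643}{2779}$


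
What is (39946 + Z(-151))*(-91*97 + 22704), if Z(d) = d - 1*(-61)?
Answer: 553081712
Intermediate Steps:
Z(d) = 61 + d (Z(d) = d + 61 = 61 + d)
(39946 + Z(-151))*(-91*97 + 22704) = (39946 + (61 - 151))*(-91*97 + 22704) = (39946 - 90)*(-8827 + 22704) = 39856*13877 = 553081712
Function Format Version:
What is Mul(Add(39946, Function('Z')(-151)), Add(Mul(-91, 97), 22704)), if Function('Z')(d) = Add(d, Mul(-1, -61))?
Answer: 553081712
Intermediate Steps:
Function('Z')(d) = Add(61, d) (Function('Z')(d) = Add(d, 61) = Add(61, d))
Mul(Add(39946, Function('Z')(-151)), Add(Mul(-91, 97), 22704)) = Mul(Add(39946, Add(61, -151)), Add(Mul(-91, 97), 22704)) = Mul(Add(39946, -90), Add(-8827, 22704)) = Mul(39856, 13877) = 553081712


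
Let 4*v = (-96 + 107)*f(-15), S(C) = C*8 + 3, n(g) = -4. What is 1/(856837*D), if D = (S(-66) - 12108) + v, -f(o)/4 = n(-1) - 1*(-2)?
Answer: -1/10805571407 ≈ -9.2545e-11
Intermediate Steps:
f(o) = 8 (f(o) = -4*(-4 - 1*(-2)) = -4*(-4 + 2) = -4*(-2) = 8)
S(C) = 3 + 8*C (S(C) = 8*C + 3 = 3 + 8*C)
v = 22 (v = ((-96 + 107)*8)/4 = (11*8)/4 = (¼)*88 = 22)
D = -12611 (D = ((3 + 8*(-66)) - 12108) + 22 = ((3 - 528) - 12108) + 22 = (-525 - 12108) + 22 = -12633 + 22 = -12611)
1/(856837*D) = 1/(856837*(-12611)) = (1/856837)*(-1/12611) = -1/10805571407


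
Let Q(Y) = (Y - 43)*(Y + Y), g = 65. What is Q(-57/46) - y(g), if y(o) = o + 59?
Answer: -15197/1058 ≈ -14.364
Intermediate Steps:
y(o) = 59 + o
Q(Y) = 2*Y*(-43 + Y) (Q(Y) = (-43 + Y)*(2*Y) = 2*Y*(-43 + Y))
Q(-57/46) - y(g) = 2*(-57/46)*(-43 - 57/46) - (59 + 65) = 2*(-57*1/46)*(-43 - 57*1/46) - 1*124 = 2*(-57/46)*(-43 - 57/46) - 124 = 2*(-57/46)*(-2035/46) - 124 = 115995/1058 - 124 = -15197/1058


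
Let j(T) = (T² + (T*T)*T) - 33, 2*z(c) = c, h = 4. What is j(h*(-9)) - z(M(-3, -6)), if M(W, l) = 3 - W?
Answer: -45396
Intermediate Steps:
z(c) = c/2
j(T) = -33 + T² + T³ (j(T) = (T² + T²*T) - 33 = (T² + T³) - 33 = -33 + T² + T³)
j(h*(-9)) - z(M(-3, -6)) = (-33 + (4*(-9))² + (4*(-9))³) - (3 - 1*(-3))/2 = (-33 + (-36)² + (-36)³) - (3 + 3)/2 = (-33 + 1296 - 46656) - 6/2 = -45393 - 1*3 = -45393 - 3 = -45396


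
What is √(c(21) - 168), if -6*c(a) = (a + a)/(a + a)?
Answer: I*√6054/6 ≈ 12.968*I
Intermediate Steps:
c(a) = -⅙ (c(a) = -(a + a)/(6*(a + a)) = -2*a/(6*(2*a)) = -2*a*1/(2*a)/6 = -⅙*1 = -⅙)
√(c(21) - 168) = √(-⅙ - 168) = √(-1009/6) = I*√6054/6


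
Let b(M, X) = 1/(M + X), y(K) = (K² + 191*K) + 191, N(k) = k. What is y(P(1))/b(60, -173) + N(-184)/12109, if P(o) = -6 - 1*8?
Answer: 3129340795/12109 ≈ 2.5843e+5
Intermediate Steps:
P(o) = -14 (P(o) = -6 - 8 = -14)
y(K) = 191 + K² + 191*K
y(P(1))/b(60, -173) + N(-184)/12109 = (191 + (-14)² + 191*(-14))/(1/(60 - 173)) - 184/12109 = (191 + 196 - 2674)/(1/(-113)) - 184*1/12109 = -2287/(-1/113) - 184/12109 = -2287*(-113) - 184/12109 = 258431 - 184/12109 = 3129340795/12109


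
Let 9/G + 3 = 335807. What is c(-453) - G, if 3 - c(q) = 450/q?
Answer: 202488453/50706404 ≈ 3.9934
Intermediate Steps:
G = 9/335804 (G = 9/(-3 + 335807) = 9/335804 ≈ 2.6801e-5)
c(q) = 3 - 450/q
c(-453) - G = (3 - 450/(-453)) - 1*9/335804 = (3 - 450*(-1/453)) - 9/335804 = (3 + 150/151) - 9/335804 = 603/151 - 9/335804 = 202488453/50706404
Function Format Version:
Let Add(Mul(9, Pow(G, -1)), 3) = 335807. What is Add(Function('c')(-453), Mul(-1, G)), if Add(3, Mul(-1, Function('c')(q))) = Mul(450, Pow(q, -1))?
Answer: Rational(202488453, 50706404) ≈ 3.9934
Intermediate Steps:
G = Rational(9, 335804) (G = Mul(9, Pow(Add(-3, 335807), -1)) = Mul(9, Pow(335804, -1)) = Mul(9, Rational(1, 335804)) = Rational(9, 335804) ≈ 2.6801e-5)
Function('c')(q) = Add(3, Mul(-450, Pow(q, -1))) (Function('c')(q) = Add(3, Mul(-1, Mul(450, Pow(q, -1)))) = Add(3, Mul(-450, Pow(q, -1))))
Add(Function('c')(-453), Mul(-1, G)) = Add(Add(3, Mul(-450, Pow(-453, -1))), Mul(-1, Rational(9, 335804))) = Add(Add(3, Mul(-450, Rational(-1, 453))), Rational(-9, 335804)) = Add(Add(3, Rational(150, 151)), Rational(-9, 335804)) = Add(Rational(603, 151), Rational(-9, 335804)) = Rational(202488453, 50706404)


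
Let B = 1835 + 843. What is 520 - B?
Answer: -2158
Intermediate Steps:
B = 2678
520 - B = 520 - 1*2678 = 520 - 2678 = -2158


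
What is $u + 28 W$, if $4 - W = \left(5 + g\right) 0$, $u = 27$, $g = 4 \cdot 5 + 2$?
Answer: $139$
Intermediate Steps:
$g = 22$ ($g = 20 + 2 = 22$)
$W = 4$ ($W = 4 - \left(5 + 22\right) 0 = 4 - 27 \cdot 0 = 4 - 0 = 4 + 0 = 4$)
$u + 28 W = 27 + 28 \cdot 4 = 27 + 112 = 139$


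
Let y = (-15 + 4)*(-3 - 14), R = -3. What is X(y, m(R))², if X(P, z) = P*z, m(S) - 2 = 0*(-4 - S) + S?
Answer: 34969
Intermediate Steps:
m(S) = 2 + S (m(S) = 2 + (0*(-4 - S) + S) = 2 + (0 + S) = 2 + S)
y = 187 (y = -11*(-17) = 187)
X(y, m(R))² = (187*(2 - 3))² = (187*(-1))² = (-187)² = 34969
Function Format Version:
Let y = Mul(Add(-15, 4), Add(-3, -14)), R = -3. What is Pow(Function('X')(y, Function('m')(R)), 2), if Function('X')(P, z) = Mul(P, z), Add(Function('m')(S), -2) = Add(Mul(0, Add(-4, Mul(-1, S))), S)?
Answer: 34969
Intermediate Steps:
Function('m')(S) = Add(2, S) (Function('m')(S) = Add(2, Add(Mul(0, Add(-4, Mul(-1, S))), S)) = Add(2, Add(0, S)) = Add(2, S))
y = 187 (y = Mul(-11, -17) = 187)
Pow(Function('X')(y, Function('m')(R)), 2) = Pow(Mul(187, Add(2, -3)), 2) = Pow(Mul(187, -1), 2) = Pow(-187, 2) = 34969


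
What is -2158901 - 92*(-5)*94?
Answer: -2115661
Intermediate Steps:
-2158901 - 92*(-5)*94 = -2158901 - (-460)*94 = -2158901 - 1*(-43240) = -2158901 + 43240 = -2115661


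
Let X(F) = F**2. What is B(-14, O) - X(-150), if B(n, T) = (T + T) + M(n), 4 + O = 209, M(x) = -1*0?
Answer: -22090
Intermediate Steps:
M(x) = 0
O = 205 (O = -4 + 209 = 205)
B(n, T) = 2*T (B(n, T) = (T + T) + 0 = 2*T + 0 = 2*T)
B(-14, O) - X(-150) = 2*205 - 1*(-150)**2 = 410 - 1*22500 = 410 - 22500 = -22090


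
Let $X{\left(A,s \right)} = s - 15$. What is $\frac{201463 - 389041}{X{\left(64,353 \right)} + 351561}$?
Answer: $- \frac{187578}{351899} \approx -0.53304$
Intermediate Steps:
$X{\left(A,s \right)} = -15 + s$
$\frac{201463 - 389041}{X{\left(64,353 \right)} + 351561} = \frac{201463 - 389041}{\left(-15 + 353\right) + 351561} = - \frac{187578}{338 + 351561} = - \frac{187578}{351899}$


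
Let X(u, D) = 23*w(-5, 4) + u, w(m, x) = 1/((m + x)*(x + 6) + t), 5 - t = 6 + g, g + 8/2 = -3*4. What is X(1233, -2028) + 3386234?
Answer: 16937358/5 ≈ 3.3875e+6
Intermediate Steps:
g = -16 (g = -4 - 3*4 = -4 - 12 = -16)
t = 15 (t = 5 - (6 - 16) = 5 - 1*(-10) = 5 + 10 = 15)
w(m, x) = 1/(15 + (6 + x)*(m + x)) (w(m, x) = 1/((m + x)*(x + 6) + 15) = 1/((m + x)*(6 + x) + 15) = 1/((6 + x)*(m + x) + 15) = 1/(15 + (6 + x)*(m + x)))
X(u, D) = 23/5 + u (X(u, D) = 23/(15 + 4² + 6*(-5) + 6*4 - 5*4) + u = 23/(15 + 16 - 30 + 24 - 20) + u = 23/5 + u)
X(1233, -2028) + 3386234 = (23/5 + 1233) + 3386234 = 6188/5 + 3386234 = 16937358/5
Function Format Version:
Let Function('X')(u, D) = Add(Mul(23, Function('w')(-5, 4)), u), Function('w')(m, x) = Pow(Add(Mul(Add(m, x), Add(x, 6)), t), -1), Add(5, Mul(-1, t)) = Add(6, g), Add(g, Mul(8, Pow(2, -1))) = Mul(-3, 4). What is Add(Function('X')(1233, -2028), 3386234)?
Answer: Rational(16937358, 5) ≈ 3.3875e+6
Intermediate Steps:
g = -16 (g = Add(-4, Mul(-3, 4)) = Add(-4, -12) = -16)
t = 15 (t = Add(5, Mul(-1, Add(6, -16))) = Add(5, Mul(-1, -10)) = Add(5, 10) = 15)
Function('w')(m, x) = Pow(Add(15, Mul(Add(6, x), Add(m, x))), -1) (Function('w')(m, x) = Pow(Add(Mul(Add(m, x), Add(x, 6)), 15), -1) = Pow(Add(Mul(Add(m, x), Add(6, x)), 15), -1) = Pow(Add(Mul(Add(6, x), Add(m, x)), 15), -1) = Pow(Add(15, Mul(Add(6, x), Add(m, x))), -1))
Function('X')(u, D) = Add(Rational(23, 5), u) (Function('X')(u, D) = Add(Mul(23, Pow(Add(15, Pow(4, 2), Mul(6, -5), Mul(6, 4), Mul(-5, 4)), -1)), u) = Add(Mul(23, Pow(Add(15, 16, -30, 24, -20), -1)), u) = Add(Mul(23, Pow(5, -1)), u) = Add(Mul(23, Rational(1, 5)), u) = Add(Rational(23, 5), u))
Add(Function('X')(1233, -2028), 3386234) = Add(Add(Rational(23, 5), 1233), 3386234) = Add(Rational(6188, 5), 3386234) = Rational(16937358, 5)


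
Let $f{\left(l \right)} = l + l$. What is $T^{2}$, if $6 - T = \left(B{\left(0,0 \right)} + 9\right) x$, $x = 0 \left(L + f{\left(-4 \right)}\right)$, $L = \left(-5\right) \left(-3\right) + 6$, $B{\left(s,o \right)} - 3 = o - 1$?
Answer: $36$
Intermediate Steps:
$B{\left(s,o \right)} = 2 + o$ ($B{\left(s,o \right)} = 3 + \left(o - 1\right) = 3 + \left(-1 + o\right) = 2 + o$)
$f{\left(l \right)} = 2 l$
$L = 21$ ($L = 15 + 6 = 21$)
$x = 0$ ($x = 0 \left(21 + 2 \left(-4\right)\right) = 0 \left(21 - 8\right) = 0 \cdot 13 = 0$)
$T = 6$ ($T = 6 - \left(\left(2 + 0\right) + 9\right) 0 = 6 - \left(2 + 9\right) 0 = 6 - 11 \cdot 0 = 6 - 0 = 6 + 0 = 6$)
$T^{2} = 6^{2} = 36$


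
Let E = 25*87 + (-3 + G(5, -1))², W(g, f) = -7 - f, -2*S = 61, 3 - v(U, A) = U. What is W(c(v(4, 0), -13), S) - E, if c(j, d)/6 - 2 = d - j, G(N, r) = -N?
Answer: -4431/2 ≈ -2215.5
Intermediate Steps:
v(U, A) = 3 - U
S = -61/2 (S = -½*61 = -61/2 ≈ -30.500)
c(j, d) = 12 - 6*j + 6*d (c(j, d) = 12 + 6*(d - j) = 12 + (-6*j + 6*d) = 12 - 6*j + 6*d)
E = 2239 (E = 25*87 + (-3 - 1*5)² = 2175 + (-3 - 5)² = 2175 + (-8)² = 2175 + 64 = 2239)
W(c(v(4, 0), -13), S) - E = (-7 - 1*(-61/2)) - 1*2239 = (-7 + 61/2) - 2239 = 47/2 - 2239 = -4431/2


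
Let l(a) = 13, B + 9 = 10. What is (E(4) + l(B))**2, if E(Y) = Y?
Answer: 289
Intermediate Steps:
B = 1 (B = -9 + 10 = 1)
(E(4) + l(B))**2 = (4 + 13)**2 = 17**2 = 289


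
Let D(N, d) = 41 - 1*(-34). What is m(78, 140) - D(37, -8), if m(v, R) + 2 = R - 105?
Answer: -42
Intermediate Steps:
m(v, R) = -107 + R (m(v, R) = -2 + (R - 105) = -2 + (-105 + R) = -107 + R)
D(N, d) = 75 (D(N, d) = 41 + 34 = 75)
m(78, 140) - D(37, -8) = (-107 + 140) - 1*75 = 33 - 75 = -42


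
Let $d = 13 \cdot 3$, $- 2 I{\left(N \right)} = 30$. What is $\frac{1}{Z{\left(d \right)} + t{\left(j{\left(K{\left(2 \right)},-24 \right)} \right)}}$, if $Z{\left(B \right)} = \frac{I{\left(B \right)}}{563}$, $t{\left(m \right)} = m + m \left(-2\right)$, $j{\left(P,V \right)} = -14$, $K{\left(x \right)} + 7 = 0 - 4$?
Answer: $\frac{563}{7867} \approx 0.071565$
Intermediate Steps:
$I{\left(N \right)} = -15$ ($I{\left(N \right)} = \left(- \frac{1}{2}\right) 30 = -15$)
$K{\left(x \right)} = -11$ ($K{\left(x \right)} = -7 + \left(0 - 4\right) = -7 - 4 = -11$)
$d = 39$
$t{\left(m \right)} = - m$ ($t{\left(m \right)} = m - 2 m = - m$)
$Z{\left(B \right)} = - \frac{15}{563}$
$\frac{1}{Z{\left(d \right)} + t{\left(j{\left(K{\left(2 \right)},-24 \right)} \right)}} = \frac{1}{- \frac{15}{563} - -14} = \frac{1}{- \frac{15}{563} + 14} = \frac{1}{\frac{7867}{563}} = \frac{563}{7867}$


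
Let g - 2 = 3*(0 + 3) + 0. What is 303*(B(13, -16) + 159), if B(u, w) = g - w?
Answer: 56358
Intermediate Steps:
g = 11 (g = 2 + (3*(0 + 3) + 0) = 2 + (3*3 + 0) = 2 + (9 + 0) = 2 + 9 = 11)
B(u, w) = 11 - w
303*(B(13, -16) + 159) = 303*((11 - 1*(-16)) + 159) = 303*((11 + 16) + 159) = 303*(27 + 159) = 303*186 = 56358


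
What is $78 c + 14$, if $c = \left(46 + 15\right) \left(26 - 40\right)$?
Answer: $-66598$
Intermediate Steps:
$c = -854$ ($c = 61 \left(-14\right) = -854$)
$78 c + 14 = 78 \left(-854\right) + 14 = -66612 + 14 = -66598$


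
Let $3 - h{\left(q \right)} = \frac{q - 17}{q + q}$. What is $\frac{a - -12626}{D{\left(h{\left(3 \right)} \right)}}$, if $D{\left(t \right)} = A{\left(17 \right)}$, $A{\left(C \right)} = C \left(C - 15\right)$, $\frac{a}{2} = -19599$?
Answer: $- \frac{13286}{17} \approx -781.53$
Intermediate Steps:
$a = -39198$ ($a = 2 \left(-19599\right) = -39198$)
$h{\left(q \right)} = 3 - \frac{-17 + q}{2 q}$ ($h{\left(q \right)} = 3 - \frac{q - 17}{q + q} = 3 - \frac{-17 + q}{2 q}$)
$A{\left(C \right)} = C \left(-15 + C\right)$
$D{\left(t \right)} = 34$ ($D{\left(t \right)} = 17 \left(-15 + 17\right) = 17 \cdot 2 = 34$)
$\frac{a - -12626}{D{\left(h{\left(3 \right)} \right)}} = \frac{-39198 - -12626}{34} = \left(-39198 + 12626\right) \frac{1}{34} = \left(-26572\right) \frac{1}{34} = - \frac{13286}{17}$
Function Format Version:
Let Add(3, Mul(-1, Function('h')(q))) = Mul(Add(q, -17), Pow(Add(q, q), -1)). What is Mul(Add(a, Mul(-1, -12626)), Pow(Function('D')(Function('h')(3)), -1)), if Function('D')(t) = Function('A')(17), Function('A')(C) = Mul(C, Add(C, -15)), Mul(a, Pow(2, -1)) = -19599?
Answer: Rational(-13286, 17) ≈ -781.53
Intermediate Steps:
a = -39198 (a = Mul(2, -19599) = -39198)
Function('h')(q) = Add(3, Mul(Rational(-1, 2), Pow(q, -1), Add(-17, q))) (Function('h')(q) = Add(3, Mul(-1, Mul(Add(q, -17), Pow(Add(q, q), -1)))) = Add(3, Mul(-1, Mul(Add(-17, q), Pow(Mul(2, q), -1)))) = Add(3, Mul(-1, Mul(Add(-17, q), Mul(Rational(1, 2), Pow(q, -1))))) = Add(3, Mul(-1, Mul(Rational(1, 2), Pow(q, -1), Add(-17, q)))) = Add(3, Mul(Rational(-1, 2), Pow(q, -1), Add(-17, q))))
Function('A')(C) = Mul(C, Add(-15, C))
Function('D')(t) = 34 (Function('D')(t) = Mul(17, Add(-15, 17)) = Mul(17, 2) = 34)
Mul(Add(a, Mul(-1, -12626)), Pow(Function('D')(Function('h')(3)), -1)) = Mul(Add(-39198, Mul(-1, -12626)), Pow(34, -1)) = Mul(Add(-39198, 12626), Rational(1, 34)) = Mul(-26572, Rational(1, 34)) = Rational(-13286, 17)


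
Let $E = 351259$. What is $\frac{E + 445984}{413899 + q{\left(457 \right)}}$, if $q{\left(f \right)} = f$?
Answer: $\frac{797243}{414356} \approx 1.9241$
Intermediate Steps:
$\frac{E + 445984}{413899 + q{\left(457 \right)}} = \frac{351259 + 445984}{413899 + 457} = \frac{797243}{414356}$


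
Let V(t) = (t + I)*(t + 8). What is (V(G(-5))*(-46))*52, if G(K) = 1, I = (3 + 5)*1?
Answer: -193752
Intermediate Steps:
I = 8 (I = 8*1 = 8)
V(t) = (8 + t)² (V(t) = (t + 8)*(t + 8) = (8 + t)*(8 + t) = (8 + t)²)
(V(G(-5))*(-46))*52 = ((64 + 1² + 16*1)*(-46))*52 = ((64 + 1 + 16)*(-46))*52 = (81*(-46))*52 = -3726*52 = -193752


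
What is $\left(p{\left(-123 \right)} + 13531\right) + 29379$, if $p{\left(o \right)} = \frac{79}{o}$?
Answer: $\frac{5277851}{123} \approx 42909.0$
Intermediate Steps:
$\left(p{\left(-123 \right)} + 13531\right) + 29379 = \left(\frac{79}{-123} + 13531\right) + 29379 = \left(79 \left(- \frac{1}{123}\right) + 13531\right) + 29379 = \left(- \frac{79}{123} + 13531\right) + 29379 = \frac{1664234}{123} + 29379 = \frac{5277851}{123}$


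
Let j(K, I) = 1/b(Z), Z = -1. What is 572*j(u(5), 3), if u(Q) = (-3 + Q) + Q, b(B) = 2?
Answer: 286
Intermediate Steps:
u(Q) = -3 + 2*Q
j(K, I) = ½ (j(K, I) = 1/2 = ½)
572*j(u(5), 3) = 572*(½) = 286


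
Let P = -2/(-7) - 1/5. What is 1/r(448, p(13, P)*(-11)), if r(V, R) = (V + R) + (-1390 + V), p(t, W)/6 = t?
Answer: -1/1352 ≈ -0.00073965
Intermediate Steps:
P = 3/35 (P = -2*(-⅐) - 1*⅕ = 2/7 - ⅕ = 3/35 ≈ 0.085714)
p(t, W) = 6*t
r(V, R) = -1390 + R + 2*V (r(V, R) = (R + V) + (-1390 + V) = -1390 + R + 2*V)
1/r(448, p(13, P)*(-11)) = 1/(-1390 + (6*13)*(-11) + 2*448) = 1/(-1390 + 78*(-11) + 896) = 1/(-1390 - 858 + 896) = 1/(-1352) = -1/1352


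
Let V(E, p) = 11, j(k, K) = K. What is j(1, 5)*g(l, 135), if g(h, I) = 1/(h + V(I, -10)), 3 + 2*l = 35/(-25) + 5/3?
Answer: 150/289 ≈ 0.51903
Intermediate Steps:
l = -41/30 (l = -3/2 + (35/(-25) + 5/3)/2 = -3/2 + (35*(-1/25) + 5*(⅓))/2 = -3/2 + (-7/5 + 5/3)/2 = -3/2 + (½)*(4/15) = -3/2 + 2/15 = -41/30 ≈ -1.3667)
g(h, I) = 1/(11 + h) (g(h, I) = 1/(h + 11) = 1/(11 + h))
j(1, 5)*g(l, 135) = 5/(11 - 41/30) = 5/(289/30) = 5*(30/289) = 150/289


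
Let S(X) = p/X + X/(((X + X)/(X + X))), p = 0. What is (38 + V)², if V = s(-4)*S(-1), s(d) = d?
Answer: 1764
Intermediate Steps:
S(X) = X (S(X) = 0/X + X/(((X + X)/(X + X))) = 0 + X/(((2*X)/((2*X)))) = 0 + X/(((2*X)*(1/(2*X)))) = 0 + X/1 = 0 + X*1 = 0 + X = X)
V = 4 (V = -4*(-1) = 4)
(38 + V)² = (38 + 4)² = 42² = 1764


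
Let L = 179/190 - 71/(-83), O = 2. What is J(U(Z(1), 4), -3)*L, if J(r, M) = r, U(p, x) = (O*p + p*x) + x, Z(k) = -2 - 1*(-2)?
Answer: 56694/7885 ≈ 7.1901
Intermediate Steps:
Z(k) = 0 (Z(k) = -2 + 2 = 0)
U(p, x) = x + 2*p + p*x (U(p, x) = (2*p + p*x) + x = x + 2*p + p*x)
L = 28347/15770 (L = 179*(1/190) - 71*(-1/83) = 179/190 + 71/83 = 28347/15770 ≈ 1.7975)
J(U(Z(1), 4), -3)*L = (4 + 2*0 + 0*4)*(28347/15770) = (4 + 0 + 0)*(28347/15770) = 4*(28347/15770) = 56694/7885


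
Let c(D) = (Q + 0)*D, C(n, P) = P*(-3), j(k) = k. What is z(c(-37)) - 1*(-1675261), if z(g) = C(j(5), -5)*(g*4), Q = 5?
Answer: 1664161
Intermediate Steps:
C(n, P) = -3*P
c(D) = 5*D (c(D) = (5 + 0)*D = 5*D)
z(g) = 60*g (z(g) = (-3*(-5))*(g*4) = 15*(4*g) = 60*g)
z(c(-37)) - 1*(-1675261) = 60*(5*(-37)) - 1*(-1675261) = 60*(-185) + 1675261 = -11100 + 1675261 = 1664161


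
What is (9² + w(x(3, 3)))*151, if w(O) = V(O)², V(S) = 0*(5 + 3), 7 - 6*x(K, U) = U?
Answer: 12231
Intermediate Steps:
x(K, U) = 7/6 - U/6
V(S) = 0 (V(S) = 0*8 = 0)
w(O) = 0 (w(O) = 0² = 0)
(9² + w(x(3, 3)))*151 = (9² + 0)*151 = (81 + 0)*151 = 81*151 = 12231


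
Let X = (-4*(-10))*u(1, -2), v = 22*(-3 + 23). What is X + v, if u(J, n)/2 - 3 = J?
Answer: 760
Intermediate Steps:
u(J, n) = 6 + 2*J
v = 440 (v = 22*20 = 440)
X = 320 (X = (-4*(-10))*(6 + 2*1) = 40*(6 + 2) = 40*8 = 320)
X + v = 320 + 440 = 760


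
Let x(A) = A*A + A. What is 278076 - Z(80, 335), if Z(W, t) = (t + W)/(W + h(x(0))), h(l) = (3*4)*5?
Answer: 7786045/28 ≈ 2.7807e+5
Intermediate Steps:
x(A) = A + A**2 (x(A) = A**2 + A = A + A**2)
h(l) = 60 (h(l) = 12*5 = 60)
Z(W, t) = (W + t)/(60 + W) (Z(W, t) = (t + W)/(W + 60) = (W + t)/(60 + W))
278076 - Z(80, 335) = 278076 - (80 + 335)/(60 + 80) = 278076 - 415/140 = 278076 - 1*83/28 = 278076 - 83/28 = 7786045/28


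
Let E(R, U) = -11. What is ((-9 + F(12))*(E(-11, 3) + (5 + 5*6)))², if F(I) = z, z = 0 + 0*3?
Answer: 46656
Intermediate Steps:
z = 0 (z = 0 + 0 = 0)
F(I) = 0
((-9 + F(12))*(E(-11, 3) + (5 + 5*6)))² = ((-9 + 0)*(-11 + (5 + 5*6)))² = (-9*(-11 + (5 + 30)))² = (-9*(-11 + 35))² = (-9*24)² = (-216)² = 46656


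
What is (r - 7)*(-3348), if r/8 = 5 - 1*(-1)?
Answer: -137268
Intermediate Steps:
r = 48 (r = 8*(5 - 1*(-1)) = 8*(5 + 1) = 8*6 = 48)
(r - 7)*(-3348) = (48 - 7)*(-3348) = 41*(-3348) = -137268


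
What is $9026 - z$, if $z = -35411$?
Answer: $44437$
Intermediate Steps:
$9026 - z = 9026 - -35411 = 9026 + 35411 = 44437$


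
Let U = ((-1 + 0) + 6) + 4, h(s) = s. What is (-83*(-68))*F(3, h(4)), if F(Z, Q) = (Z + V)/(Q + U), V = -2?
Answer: 5644/13 ≈ 434.15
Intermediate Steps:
U = 9 (U = (-1 + 6) + 4 = 5 + 4 = 9)
F(Z, Q) = (-2 + Z)/(9 + Q) (F(Z, Q) = (Z - 2)/(Q + 9) = (-2 + Z)/(9 + Q))
(-83*(-68))*F(3, h(4)) = (-83*(-68))*((-2 + 3)/(9 + 4)) = 5644*(1/13) = 5644/13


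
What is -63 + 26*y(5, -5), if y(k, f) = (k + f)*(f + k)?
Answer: -63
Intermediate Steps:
y(k, f) = (f + k)**2 (y(k, f) = (f + k)*(f + k) = (f + k)**2)
-63 + 26*y(5, -5) = -63 + 26*(-5 + 5)**2 = -63 + 26*0**2 = -63 + 26*0 = -63 + 0 = -63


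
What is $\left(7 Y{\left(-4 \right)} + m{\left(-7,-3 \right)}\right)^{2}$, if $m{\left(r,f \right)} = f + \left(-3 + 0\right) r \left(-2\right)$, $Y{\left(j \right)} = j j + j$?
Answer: $1521$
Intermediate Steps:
$Y{\left(j \right)} = j + j^{2}$ ($Y{\left(j \right)} = j^{2} + j = j + j^{2}$)
$m{\left(r,f \right)} = f + 6 r$ ($m{\left(r,f \right)} = f + - 3 r \left(-2\right) = f + 6 r$)
$\left(7 Y{\left(-4 \right)} + m{\left(-7,-3 \right)}\right)^{2} = \left(7 \left(- 4 \left(1 - 4\right)\right) + \left(-3 + 6 \left(-7\right)\right)\right)^{2} = \left(7 \left(\left(-4\right) \left(-3\right)\right) - 45\right)^{2} = \left(7 \cdot 12 - 45\right)^{2} = \left(84 - 45\right)^{2} = 39^{2} = 1521$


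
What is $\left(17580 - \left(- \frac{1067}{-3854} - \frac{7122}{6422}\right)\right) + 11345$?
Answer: $\frac{357962784407}{12375194} \approx 28926.0$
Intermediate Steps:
$\left(17580 - \left(- \frac{1067}{-3854} - \frac{7122}{6422}\right)\right) + 11345 = \left(17580 - \left(\left(-1067\right) \left(- \frac{1}{3854}\right) - \frac{3561}{3211}\right)\right) + 11345 = \left(17580 - \left(\frac{1067}{3854} - \frac{3561}{3211}\right)\right) + 11345 = \left(17580 - - \frac{10297957}{12375194}\right) + 11345 = \left(17580 + \frac{10297957}{12375194}\right) + 11345 = \frac{217566208477}{12375194} + 11345 = \frac{357962784407}{12375194}$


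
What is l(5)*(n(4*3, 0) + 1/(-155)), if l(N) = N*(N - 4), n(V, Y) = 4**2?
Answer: 2479/31 ≈ 79.968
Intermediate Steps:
n(V, Y) = 16
l(N) = N*(-4 + N)
l(5)*(n(4*3, 0) + 1/(-155)) = (5*(-4 + 5))*(16 + 1/(-155)) = (5*1)*(16 - 1/155) = 5*(2479/155) = 2479/31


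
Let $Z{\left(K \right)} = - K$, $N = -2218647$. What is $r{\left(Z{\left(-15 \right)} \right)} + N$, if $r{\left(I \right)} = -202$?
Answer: $-2218849$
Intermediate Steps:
$r{\left(Z{\left(-15 \right)} \right)} + N = -202 - 2218647 = -2218849$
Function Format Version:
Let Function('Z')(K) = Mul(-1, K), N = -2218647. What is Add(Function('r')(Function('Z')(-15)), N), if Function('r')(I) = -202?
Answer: -2218849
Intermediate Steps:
Add(Function('r')(Function('Z')(-15)), N) = Add(-202, -2218647) = -2218849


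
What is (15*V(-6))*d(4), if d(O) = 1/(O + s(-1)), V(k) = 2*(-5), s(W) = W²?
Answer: -30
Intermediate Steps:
V(k) = -10
d(O) = 1/(1 + O) (d(O) = 1/(O + (-1)²) = 1/(O + 1) = 1/(1 + O))
(15*V(-6))*d(4) = (15*(-10))/(1 + 4) = -150/5 = -150*⅕ = -30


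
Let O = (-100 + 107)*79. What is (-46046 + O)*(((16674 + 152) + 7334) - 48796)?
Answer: 1120765548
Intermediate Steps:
O = 553 (O = 7*79 = 553)
(-46046 + O)*(((16674 + 152) + 7334) - 48796) = (-46046 + 553)*(((16674 + 152) + 7334) - 48796) = -45493*((16826 + 7334) - 48796) = -45493*(24160 - 48796) = -45493*(-24636) = 1120765548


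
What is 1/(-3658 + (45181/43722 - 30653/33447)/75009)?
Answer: -36563630459202/133749760162774769 ≈ -0.00027337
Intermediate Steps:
1/(-3658 + (45181/43722 - 30653/33447)/75009) = 1/(-3658 + (45181*(1/43722) - 30653*1/33447)*(1/75009)) = 1/(-3658 + (45181/43722 - 30653/33447)*(1/75009)) = 1/(-3658 + (56986147/487456578)*(1/75009)) = 1/(-3658 + 56986147/36563630459202) = 1/(-133749760162774769/36563630459202) = -36563630459202/133749760162774769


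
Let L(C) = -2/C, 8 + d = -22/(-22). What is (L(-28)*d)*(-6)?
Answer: 3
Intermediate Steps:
d = -7 (d = -8 - 22/(-22) = -8 - 22*(-1/22) = -8 + 1 = -7)
(L(-28)*d)*(-6) = (-2/(-28)*(-7))*(-6) = (-2*(-1/28)*(-7))*(-6) = ((1/14)*(-7))*(-6) = -½*(-6) = 3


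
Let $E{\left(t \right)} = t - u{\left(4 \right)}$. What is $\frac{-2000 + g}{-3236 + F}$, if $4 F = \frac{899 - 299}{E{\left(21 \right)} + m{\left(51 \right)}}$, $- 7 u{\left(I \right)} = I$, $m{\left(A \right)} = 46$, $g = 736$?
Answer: $\frac{298936}{764789} \approx 0.39087$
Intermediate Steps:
$u{\left(I \right)} = - \frac{I}{7}$
$E{\left(t \right)} = \frac{4}{7} + t$ ($E{\left(t \right)} = t - \left(- \frac{1}{7}\right) 4 = t - - \frac{4}{7} = t + \frac{4}{7} = \frac{4}{7} + t$)
$F = \frac{1050}{473}$ ($F = \frac{\left(899 - 299\right) \frac{1}{\left(\frac{4}{7} + 21\right) + 46}}{4} = \frac{600 \frac{1}{\frac{151}{7} + 46}}{4} = \frac{600 \frac{1}{\frac{473}{7}}}{4} = \frac{600 \cdot \frac{7}{473}}{4} = \frac{1}{4} \cdot \frac{4200}{473} = \frac{1050}{473} \approx 2.2199$)
$\frac{-2000 + g}{-3236 + F} = \frac{-2000 + 736}{-3236 + \frac{1050}{473}} = - \frac{1264}{- \frac{1529578}{473}} = \left(-1264\right) \left(- \frac{473}{1529578}\right) = \frac{298936}{764789}$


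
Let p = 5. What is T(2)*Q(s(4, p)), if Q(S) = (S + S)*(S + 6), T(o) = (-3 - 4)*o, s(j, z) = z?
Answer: -1540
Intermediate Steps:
T(o) = -7*o
Q(S) = 2*S*(6 + S) (Q(S) = (2*S)*(6 + S) = 2*S*(6 + S))
T(2)*Q(s(4, p)) = (-7*2)*(2*5*(6 + 5)) = -28*5*11 = -14*110 = -1540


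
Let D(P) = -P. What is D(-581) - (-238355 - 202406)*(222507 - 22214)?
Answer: 88281343554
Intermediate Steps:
D(-581) - (-238355 - 202406)*(222507 - 22214) = -1*(-581) - (-238355 - 202406)*(222507 - 22214) = 581 - (-440761)*200293 = 581 - 1*(-88281342973) = 581 + 88281342973 = 88281343554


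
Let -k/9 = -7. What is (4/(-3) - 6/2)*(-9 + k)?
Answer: -234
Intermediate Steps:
k = 63 (k = -9*(-7) = 63)
(4/(-3) - 6/2)*(-9 + k) = (4/(-3) - 6/2)*(-9 + 63) = (4*(-⅓) - 6*½)*54 = (-4/3 - 3)*54 = -13/3*54 = -234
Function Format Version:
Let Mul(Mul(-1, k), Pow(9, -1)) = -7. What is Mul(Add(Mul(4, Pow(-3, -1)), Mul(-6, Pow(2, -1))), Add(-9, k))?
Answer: -234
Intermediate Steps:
k = 63 (k = Mul(-9, -7) = 63)
Mul(Add(Mul(4, Pow(-3, -1)), Mul(-6, Pow(2, -1))), Add(-9, k)) = Mul(Add(Mul(4, Pow(-3, -1)), Mul(-6, Pow(2, -1))), Add(-9, 63)) = Mul(Add(Mul(4, Rational(-1, 3)), Mul(-6, Rational(1, 2))), 54) = Mul(Add(Rational(-4, 3), -3), 54) = Mul(Rational(-13, 3), 54) = -234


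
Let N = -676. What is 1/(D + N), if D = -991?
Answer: -1/1667 ≈ -0.00059988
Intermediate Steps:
1/(D + N) = 1/(-991 - 676) = 1/(-1667) = -1/1667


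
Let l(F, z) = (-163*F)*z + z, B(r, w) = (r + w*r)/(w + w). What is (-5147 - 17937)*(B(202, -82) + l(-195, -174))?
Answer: 5234463978114/41 ≈ 1.2767e+11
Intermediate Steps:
B(r, w) = (r + r*w)/(2*w) (B(r, w) = (r + r*w)/((2*w)) = (r + r*w)*(1/(2*w)) = (r + r*w)/(2*w))
l(F, z) = z - 163*F*z (l(F, z) = -163*F*z + z = z - 163*F*z)
(-5147 - 17937)*(B(202, -82) + l(-195, -174)) = (-5147 - 17937)*((1/2)*202*(1 - 82)/(-82) - 174*(1 - 163*(-195))) = -23084*((1/2)*202*(-1/82)*(-81) - 174*(1 + 31785)) = -23084*(8181/82 - 174*31786) = -23084*(8181/82 - 5530764) = -23084*(-453514467/82) = 5234463978114/41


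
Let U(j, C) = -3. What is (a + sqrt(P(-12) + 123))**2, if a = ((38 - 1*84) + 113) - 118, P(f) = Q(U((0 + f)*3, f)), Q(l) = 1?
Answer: 2725 - 204*sqrt(31) ≈ 1589.2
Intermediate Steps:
P(f) = 1
a = -51 (a = ((38 - 84) + 113) - 118 = (-46 + 113) - 118 = 67 - 118 = -51)
(a + sqrt(P(-12) + 123))**2 = (-51 + sqrt(1 + 123))**2 = (-51 + sqrt(124))**2 = (-51 + 2*sqrt(31))**2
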